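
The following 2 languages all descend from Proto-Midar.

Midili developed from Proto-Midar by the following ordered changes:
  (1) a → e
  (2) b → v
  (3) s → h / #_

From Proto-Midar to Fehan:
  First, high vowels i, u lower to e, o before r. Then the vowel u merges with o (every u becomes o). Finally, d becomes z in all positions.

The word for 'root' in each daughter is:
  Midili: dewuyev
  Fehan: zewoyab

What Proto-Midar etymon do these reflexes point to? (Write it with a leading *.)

Position 6: Midili has e, Fehan has a. Fehan preserves a here (none of its changes turn any other segment into a), so the proto-segment is *a.
Position 1: Midili has d, Fehan has z. Midili preserves d here (none of its changes turn any other segment into d), so the proto-segment is *d.
Position 4: Midili has u, Fehan has o. Midili preserves u here (none of its changes turn any other segment into u), so the proto-segment is *u.
Continuing position by position gives *dewuyab; check it forward:
Midili: start from *dewuyab.
  rule 1 (vowel merger): dewuyab → dewuyeb
  rule 2 (unconditioned shift): dewuyeb → dewuyev
  rule 3: no change — dewuyev
  ⇒ Midili dewuyev
Fehan: start from *dewuyab.
  rule 1: no change — dewuyab
  rule 2 (vowel merger): dewuyab → dewoyab
  rule 3 (unconditioned shift): dewoyab → zewoyab
  ⇒ Fehan zewoyab
No other proto-form is consistent with every reflex, so the reconstruction is *dewuyab.

*dewuyab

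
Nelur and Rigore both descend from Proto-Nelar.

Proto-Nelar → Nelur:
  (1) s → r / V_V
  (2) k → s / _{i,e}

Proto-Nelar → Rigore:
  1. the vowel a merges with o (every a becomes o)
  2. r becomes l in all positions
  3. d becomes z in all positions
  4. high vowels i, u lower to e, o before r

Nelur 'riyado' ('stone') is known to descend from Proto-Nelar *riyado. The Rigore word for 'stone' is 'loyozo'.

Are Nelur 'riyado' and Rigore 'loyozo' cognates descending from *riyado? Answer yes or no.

no

Derive the expected Rigore reflex of *riyado:
Rigore: start from *riyado.
  rule 1 (vowel merger): riyado → riyodo
  rule 2 (unconditioned shift): riyodo → liyodo
  rule 3 (unconditioned shift): liyodo → liyozo
  rule 4: no change — liyozo
  ⇒ Rigore liyozo
The regular Rigore reflex would be 'liyozo', but the attested form is 'loyozo'. The correspondence is irregular, so they are not cognates (the Rigore form has a different source).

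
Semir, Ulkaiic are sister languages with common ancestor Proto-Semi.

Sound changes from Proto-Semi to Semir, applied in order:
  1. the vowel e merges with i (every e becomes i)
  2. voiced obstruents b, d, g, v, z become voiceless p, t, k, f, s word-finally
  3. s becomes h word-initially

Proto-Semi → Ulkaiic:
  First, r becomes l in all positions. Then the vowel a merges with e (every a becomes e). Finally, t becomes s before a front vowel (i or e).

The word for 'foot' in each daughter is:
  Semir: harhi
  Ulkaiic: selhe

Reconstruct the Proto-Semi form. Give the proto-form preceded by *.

Position 1: Semir has h, Ulkaiic has s. Taking the neighbouring segments as reconstructed: Semir h could go back to *s or *h; Ulkaiic s could go back to *t or *s — the one source consistent with every daughter is *s.
Position 3: Semir has r, Ulkaiic has l. Semir preserves r here (none of its changes turn any other segment into r), so the proto-segment is *r.
Position 2: Semir has a, Ulkaiic has e. Semir preserves a here (none of its changes turn any other segment into a), so the proto-segment is *a.
Continuing position by position gives *sarhe; check it forward:
Semir: *sarhe > sarhi > harhi  (by vowel merger, debuccalisation)
Ulkaiic: *sarhe
  sarhe → salhe   [unconditioned shift]
  salhe → selhe   [vowel merger]
  selhe (rule 3 does not apply)
  giving Ulkaiic selhe.
Only *sarhe yields all of Semir harhi, Ulkaiic selhe.

*sarhe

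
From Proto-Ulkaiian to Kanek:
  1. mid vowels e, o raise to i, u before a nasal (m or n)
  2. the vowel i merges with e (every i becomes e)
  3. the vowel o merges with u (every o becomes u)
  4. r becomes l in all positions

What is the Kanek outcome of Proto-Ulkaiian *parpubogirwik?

Kanek: start from *parpubogirwik.
  rule 1: no change — parpubogirwik
  rule 2 (vowel merger): parpubogirwik → parpubogerwek
  rule 3 (vowel merger): parpubogerwek → parpubugerwek
  rule 4 (unconditioned shift): parpubugerwek → palpubugelwek
  ⇒ Kanek palpubugelwek

palpubugelwek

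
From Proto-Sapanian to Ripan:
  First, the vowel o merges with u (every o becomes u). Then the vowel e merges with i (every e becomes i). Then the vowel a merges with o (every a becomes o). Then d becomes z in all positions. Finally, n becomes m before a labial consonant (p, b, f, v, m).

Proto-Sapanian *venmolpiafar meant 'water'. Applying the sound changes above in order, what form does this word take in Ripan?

vimmulpiofor

Ripan: *venmolpiafar > venmulpiafar > vinmulpiafar > vinmulpiofor > vimmulpiofor  (by vowel merger, vowel merger, vowel merger, nasal place assimilation)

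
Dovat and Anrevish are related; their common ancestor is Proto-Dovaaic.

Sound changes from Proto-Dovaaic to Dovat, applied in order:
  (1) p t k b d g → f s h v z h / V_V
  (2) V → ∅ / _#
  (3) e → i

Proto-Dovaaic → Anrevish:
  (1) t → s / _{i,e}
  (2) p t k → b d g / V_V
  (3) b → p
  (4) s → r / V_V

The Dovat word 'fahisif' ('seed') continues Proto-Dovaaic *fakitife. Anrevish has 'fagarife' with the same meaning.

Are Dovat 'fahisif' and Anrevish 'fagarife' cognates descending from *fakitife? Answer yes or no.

no

Derive the expected Anrevish reflex of *fakitife:
Anrevish: *fakitife
  fakitife → fakisife   [palatalisation]
  fakisife → fagisife   [intervocalic voicing]
  fagisife (rule 3 does not apply)
  fagisife → fagirife   [rhotacism]
  giving Anrevish fagirife.
The regular Anrevish reflex would be 'fagirife', but the attested form is 'fagarife'. The correspondence is irregular, so they are not cognates (the Anrevish form has a different source).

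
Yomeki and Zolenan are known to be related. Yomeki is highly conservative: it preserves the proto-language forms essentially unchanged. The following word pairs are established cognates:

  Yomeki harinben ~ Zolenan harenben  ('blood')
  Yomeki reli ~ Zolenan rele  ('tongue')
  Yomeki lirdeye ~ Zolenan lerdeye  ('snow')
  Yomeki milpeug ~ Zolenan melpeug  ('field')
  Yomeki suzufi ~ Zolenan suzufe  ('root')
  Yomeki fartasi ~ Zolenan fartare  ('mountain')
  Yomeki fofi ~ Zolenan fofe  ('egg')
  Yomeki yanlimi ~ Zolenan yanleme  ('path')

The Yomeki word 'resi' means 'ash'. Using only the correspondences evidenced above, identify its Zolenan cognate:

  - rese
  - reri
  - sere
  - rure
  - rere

fartasi ~ fartare — Yomeki s corresponds to Zolenan r between vowels (before a front vowel).
reli ~ rele, suzufi ~ suzufe — Yomeki i corresponds to Zolenan e word-finally.
Applying these to Yomeki 'resi':
  resi → reri   (s→r between vowels (before a front vowel))
  reri → rere   (i→e word-finally)
So the Zolenan cognate is 'rere'.

rere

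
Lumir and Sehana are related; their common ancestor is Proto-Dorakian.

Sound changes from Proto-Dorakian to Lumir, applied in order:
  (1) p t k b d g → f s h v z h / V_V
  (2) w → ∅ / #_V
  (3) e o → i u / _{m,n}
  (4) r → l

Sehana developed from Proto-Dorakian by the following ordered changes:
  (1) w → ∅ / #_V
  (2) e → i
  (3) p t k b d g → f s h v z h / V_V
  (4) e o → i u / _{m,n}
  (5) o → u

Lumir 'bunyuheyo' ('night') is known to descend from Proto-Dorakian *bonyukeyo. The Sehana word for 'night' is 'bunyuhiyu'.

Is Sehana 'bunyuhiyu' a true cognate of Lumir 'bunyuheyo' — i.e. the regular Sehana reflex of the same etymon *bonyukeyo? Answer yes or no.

yes

Derive the expected Sehana reflex of *bonyukeyo:
Sehana: *bonyukeyo
  bonyukeyo (rule 1 does not apply)
  bonyukeyo → bonyukiyo   [vowel merger]
  bonyukiyo → bonyuhiyo   [intervocalic lenition]
  bonyuhiyo → bunyuhiyo   [pre-nasal raising]
  bunyuhiyo → bunyuhiyu   [vowel merger]
  giving Sehana bunyuhiyu.
Sehana 'bunyuhiyu' matches the regular reflex exactly, so the pair is cognate.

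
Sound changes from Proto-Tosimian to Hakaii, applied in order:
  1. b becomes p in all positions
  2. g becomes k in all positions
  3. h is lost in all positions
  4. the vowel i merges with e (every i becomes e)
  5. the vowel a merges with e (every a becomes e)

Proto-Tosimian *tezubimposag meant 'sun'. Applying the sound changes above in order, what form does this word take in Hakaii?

Hakaii: start from *tezubimposag.
  rule 1 (unconditioned shift): tezubimposag → tezupimposag
  rule 2 (unconditioned shift): tezupimposag → tezupimposak
  rule 3: no change — tezupimposak
  rule 4 (vowel merger): tezupimposak → tezupemposak
  rule 5 (vowel merger): tezupemposak → tezupemposek
  ⇒ Hakaii tezupemposek

tezupemposek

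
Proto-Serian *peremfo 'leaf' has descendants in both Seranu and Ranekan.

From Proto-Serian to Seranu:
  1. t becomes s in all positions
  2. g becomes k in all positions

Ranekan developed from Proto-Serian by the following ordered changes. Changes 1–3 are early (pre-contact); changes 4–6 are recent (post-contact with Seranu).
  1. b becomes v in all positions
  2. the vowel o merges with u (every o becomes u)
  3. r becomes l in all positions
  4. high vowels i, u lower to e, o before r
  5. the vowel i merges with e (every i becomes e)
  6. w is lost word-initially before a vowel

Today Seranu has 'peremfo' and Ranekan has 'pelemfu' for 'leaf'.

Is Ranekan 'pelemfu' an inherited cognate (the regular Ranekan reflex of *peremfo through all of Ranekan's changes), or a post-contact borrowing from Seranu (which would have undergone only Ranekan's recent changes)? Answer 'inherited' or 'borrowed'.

If inherited, *peremfo would pass through all of Ranekan's changes:
Ranekan: *peremfo
  peremfo (rule 1 does not apply)
  peremfo → peremfu   [vowel merger]
  peremfu → pelemfu   [unconditioned shift]
  pelemfu (rule 4 does not apply)
  pelemfu (rule 5 does not apply)
  pelemfu (rule 6 does not apply)
  giving Ranekan pelemfu.
If borrowed from Seranu 'peremfo' after the early changes, it would undergo only the recent ones:
  rule 4 (pre-rhotic lowering): no change (peremfo)
  rule 5 (vowel merger): no change (peremfo)
  rule 6 (glide loss): no change (peremfo)
  ⇒ as a loan: peremfo
Ranekan 'pelemfu' matches the inherited outcome exactly, so it is an inherited cognate, not a loan.

inherited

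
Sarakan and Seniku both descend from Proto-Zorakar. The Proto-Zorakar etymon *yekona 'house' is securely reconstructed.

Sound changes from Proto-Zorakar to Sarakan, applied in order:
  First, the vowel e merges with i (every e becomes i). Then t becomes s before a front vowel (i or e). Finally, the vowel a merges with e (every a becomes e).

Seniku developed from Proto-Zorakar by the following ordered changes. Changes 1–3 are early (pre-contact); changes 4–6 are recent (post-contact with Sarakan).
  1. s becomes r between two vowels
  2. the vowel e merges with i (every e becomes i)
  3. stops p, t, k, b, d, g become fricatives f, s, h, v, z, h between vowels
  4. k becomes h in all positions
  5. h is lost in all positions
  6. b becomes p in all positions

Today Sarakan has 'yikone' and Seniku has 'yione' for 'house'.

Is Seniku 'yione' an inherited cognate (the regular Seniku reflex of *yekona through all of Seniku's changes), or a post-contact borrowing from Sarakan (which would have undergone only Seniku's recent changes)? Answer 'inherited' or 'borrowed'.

borrowed

If inherited, *yekona would pass through all of Seniku's changes:
Seniku: *yekona
  yekona (rule 1 does not apply)
  yekona → yikona   [vowel merger]
  yikona → yihona   [intervocalic lenition]
  yihona (rule 4 does not apply)
  yihona → yiona   [h-loss]
  yiona (rule 6 does not apply)
  giving Seniku yiona.
If borrowed from Sarakan 'yikone' after the early changes, it would undergo only the recent ones:
  rule 4 (unconditioned shift): yikone → yihone
  rule 5 (h-loss): yihone → yione
  rule 6 (unconditioned shift): no change (yione)
  ⇒ as a loan: yione
Seniku 'yione' matches the loan outcome 'yione', not the inherited 'yiona' — it skipped the early Seniku changes, so it was borrowed from Sarakan.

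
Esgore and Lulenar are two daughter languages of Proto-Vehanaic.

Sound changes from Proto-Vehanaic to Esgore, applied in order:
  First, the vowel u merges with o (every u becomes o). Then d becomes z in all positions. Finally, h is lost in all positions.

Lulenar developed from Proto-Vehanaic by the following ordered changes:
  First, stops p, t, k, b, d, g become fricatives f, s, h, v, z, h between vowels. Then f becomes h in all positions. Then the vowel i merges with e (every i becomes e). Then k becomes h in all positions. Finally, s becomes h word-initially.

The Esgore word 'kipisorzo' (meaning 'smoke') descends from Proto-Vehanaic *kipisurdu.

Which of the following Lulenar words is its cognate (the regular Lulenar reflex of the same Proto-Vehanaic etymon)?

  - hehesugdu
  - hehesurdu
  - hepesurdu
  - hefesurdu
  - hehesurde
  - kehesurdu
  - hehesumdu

Lulenar: start from *kipisurdu.
  rule 1 (intervocalic lenition): kipisurdu → kifisurdu
  rule 2 (unconditioned shift): kifisurdu → kihisurdu
  rule 3 (vowel merger): kihisurdu → kehesurdu
  rule 4 (unconditioned shift): kehesurdu → hehesurdu
  rule 5: no change — hehesurdu
  ⇒ Lulenar hehesurdu
Only 'hehesurdu' matches the regular Lulenar development of *kipisurdu.

hehesurdu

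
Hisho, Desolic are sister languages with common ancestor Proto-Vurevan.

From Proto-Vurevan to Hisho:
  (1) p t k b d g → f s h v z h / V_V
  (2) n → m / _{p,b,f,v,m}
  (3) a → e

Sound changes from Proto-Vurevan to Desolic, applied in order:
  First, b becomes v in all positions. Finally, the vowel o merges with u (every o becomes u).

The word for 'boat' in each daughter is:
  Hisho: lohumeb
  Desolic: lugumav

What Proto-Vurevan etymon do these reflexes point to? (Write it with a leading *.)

Position 2: Hisho has o, Desolic has u. Hisho preserves o here (none of its changes turn any other segment into o), so the proto-segment is *o.
Position 7: Hisho has b, Desolic has v. Hisho preserves b here (none of its changes turn any other segment into b), so the proto-segment is *b.
Position 3: Hisho has h, Desolic has g. Desolic preserves g here (none of its changes turn any other segment into g), so the proto-segment is *g.
Continuing position by position gives *logumab; check it forward:
Hisho: *logumab > lohumab > lohumeb  (by intervocalic lenition, vowel merger)
Desolic: *logumab > logumav > lugumav  (by unconditioned shift, vowel merger)
*logumab is the unique common source.

*logumab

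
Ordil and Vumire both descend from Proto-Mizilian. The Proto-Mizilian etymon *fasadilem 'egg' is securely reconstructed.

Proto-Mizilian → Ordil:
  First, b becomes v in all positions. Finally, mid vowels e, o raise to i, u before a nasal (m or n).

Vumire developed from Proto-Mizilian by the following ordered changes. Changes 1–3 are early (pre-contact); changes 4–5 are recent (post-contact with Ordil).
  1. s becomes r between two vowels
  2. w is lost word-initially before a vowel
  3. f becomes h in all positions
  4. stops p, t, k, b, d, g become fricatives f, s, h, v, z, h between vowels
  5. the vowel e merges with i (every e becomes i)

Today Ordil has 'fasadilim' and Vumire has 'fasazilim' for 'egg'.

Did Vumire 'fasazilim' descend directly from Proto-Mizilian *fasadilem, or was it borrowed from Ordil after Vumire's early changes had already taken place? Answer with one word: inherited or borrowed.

If inherited, *fasadilem would pass through all of Vumire's changes:
Vumire: *fasadilem
  fasadilem → faradilem   [rhotacism]
  faradilem (rule 2 does not apply)
  faradilem → haradilem   [unconditioned shift]
  haradilem → harazilem   [intervocalic lenition]
  harazilem → harazilim   [vowel merger]
  giving Vumire harazilim.
If borrowed from Ordil 'fasadilim' after the early changes, it would undergo only the recent ones:
  rule 4 (intervocalic lenition): fasadilim → fasazilim
  rule 5 (vowel merger): no change (fasazilim)
  ⇒ as a loan: fasazilim
Vumire 'fasazilim' matches the loan outcome 'fasazilim', not the inherited 'harazilim' — it skipped the early Vumire changes, so it was borrowed from Ordil.

borrowed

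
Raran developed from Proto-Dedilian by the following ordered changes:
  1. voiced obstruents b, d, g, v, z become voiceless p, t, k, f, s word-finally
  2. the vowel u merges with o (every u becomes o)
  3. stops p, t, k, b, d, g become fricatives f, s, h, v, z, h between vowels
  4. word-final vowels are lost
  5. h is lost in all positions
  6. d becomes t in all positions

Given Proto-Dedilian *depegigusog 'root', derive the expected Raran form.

Raran: *depegigusog
  depegigusog → depegigusok   [final devoicing]
  depegigusok → depegigosok   [vowel merger]
  depegigosok → defehihosok   [intervocalic lenition]
  defehihosok (rule 4 does not apply)
  defehihosok → defeiosok   [h-loss]
  defeiosok → tefeiosok   [unconditioned shift]
  giving Raran tefeiosok.

tefeiosok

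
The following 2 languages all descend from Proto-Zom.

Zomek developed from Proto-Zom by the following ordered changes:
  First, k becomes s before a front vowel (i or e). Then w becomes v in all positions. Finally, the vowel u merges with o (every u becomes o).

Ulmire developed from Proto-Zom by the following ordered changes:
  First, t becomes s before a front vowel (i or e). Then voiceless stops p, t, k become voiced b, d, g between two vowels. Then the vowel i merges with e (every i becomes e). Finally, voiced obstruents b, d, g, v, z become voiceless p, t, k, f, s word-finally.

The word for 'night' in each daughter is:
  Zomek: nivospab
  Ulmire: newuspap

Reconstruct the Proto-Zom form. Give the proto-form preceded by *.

Position 8: Zomek has b, Ulmire has p. Zomek preserves b here (none of its changes turn any other segment into b), so the proto-segment is *b.
Position 3: Zomek has v, Ulmire has w. Ulmire preserves w here (none of its changes turn any other segment into w), so the proto-segment is *w.
Position 4: Zomek has o, Ulmire has u. Ulmire preserves u here (none of its changes turn any other segment into u), so the proto-segment is *u.
Verify the candidate proto-form against each daughter:
Zomek: start from *niwuspab.
  rule 1: no change — niwuspab
  rule 2 (unconditioned shift): niwuspab → nivuspab
  rule 3 (vowel merger): nivuspab → nivospab
  ⇒ Zomek nivospab
Ulmire: start from *niwuspab.
  rule 1: no change — niwuspab
  rule 2: no change — niwuspab
  rule 3 (vowel merger): niwuspab → newuspab
  rule 4 (final devoicing): newuspab → newuspap
  ⇒ Ulmire newuspap
*niwuspab is the unique common source.

*niwuspab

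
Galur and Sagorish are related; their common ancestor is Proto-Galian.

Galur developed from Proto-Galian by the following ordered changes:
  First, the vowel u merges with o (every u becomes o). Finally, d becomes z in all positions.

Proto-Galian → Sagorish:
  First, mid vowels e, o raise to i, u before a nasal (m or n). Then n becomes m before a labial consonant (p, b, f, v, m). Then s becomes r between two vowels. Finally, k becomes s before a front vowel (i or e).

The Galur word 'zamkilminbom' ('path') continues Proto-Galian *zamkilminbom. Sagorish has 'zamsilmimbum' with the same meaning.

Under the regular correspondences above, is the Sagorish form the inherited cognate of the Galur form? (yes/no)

yes

Derive the expected Sagorish reflex of *zamkilminbom:
Sagorish: start from *zamkilminbom.
  rule 1 (pre-nasal raising): zamkilminbom → zamkilminbum
  rule 2 (nasal place assimilation): zamkilminbum → zamkilmimbum
  rule 3: no change — zamkilmimbum
  rule 4 (palatalisation): zamkilmimbum → zamsilmimbum
  ⇒ Sagorish zamsilmimbum
Sagorish 'zamsilmimbum' matches the regular reflex exactly, so the pair is cognate.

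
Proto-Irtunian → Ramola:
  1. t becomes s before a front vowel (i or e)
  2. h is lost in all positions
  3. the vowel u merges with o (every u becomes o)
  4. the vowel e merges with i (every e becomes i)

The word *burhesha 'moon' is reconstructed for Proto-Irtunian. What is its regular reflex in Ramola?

Ramola: *burhesha > buresa > boresa > borisa  (by h-loss, vowel merger, vowel merger)

borisa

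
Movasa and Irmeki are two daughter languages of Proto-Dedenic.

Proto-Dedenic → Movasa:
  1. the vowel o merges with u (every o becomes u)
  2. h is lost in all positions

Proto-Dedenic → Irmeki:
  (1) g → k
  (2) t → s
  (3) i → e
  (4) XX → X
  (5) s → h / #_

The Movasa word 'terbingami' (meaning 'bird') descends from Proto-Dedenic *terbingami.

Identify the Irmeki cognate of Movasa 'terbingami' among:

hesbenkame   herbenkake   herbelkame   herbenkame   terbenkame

herbenkame

Irmeki: *terbingami > terbinkami > serbinkami > serbenkame > herbenkame  (by unconditioned shift, unconditioned shift, vowel merger, debuccalisation)
The other candidates each miss or misapply at least one Irmeki change.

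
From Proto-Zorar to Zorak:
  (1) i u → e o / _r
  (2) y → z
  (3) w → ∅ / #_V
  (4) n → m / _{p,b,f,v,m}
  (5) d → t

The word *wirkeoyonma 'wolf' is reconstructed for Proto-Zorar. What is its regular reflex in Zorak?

erkeozomma

Zorak: start from *wirkeoyonma.
  rule 1 (pre-rhotic lowering): wirkeoyonma → werkeoyonma
  rule 2 (unconditioned shift): werkeoyonma → werkeozonma
  rule 3 (glide loss): werkeozonma → erkeozonma
  rule 4 (nasal place assimilation): erkeozonma → erkeozomma
  rule 5: no change — erkeozomma
  ⇒ Zorak erkeozomma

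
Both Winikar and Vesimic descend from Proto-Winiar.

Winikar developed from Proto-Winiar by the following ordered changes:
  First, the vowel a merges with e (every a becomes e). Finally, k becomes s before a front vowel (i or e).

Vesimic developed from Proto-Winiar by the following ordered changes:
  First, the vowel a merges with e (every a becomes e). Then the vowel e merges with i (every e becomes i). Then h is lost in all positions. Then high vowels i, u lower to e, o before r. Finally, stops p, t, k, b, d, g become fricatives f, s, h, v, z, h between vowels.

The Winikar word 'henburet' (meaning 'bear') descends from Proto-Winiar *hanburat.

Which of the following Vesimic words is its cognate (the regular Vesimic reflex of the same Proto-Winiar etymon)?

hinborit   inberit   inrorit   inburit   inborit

inborit

Vesimic: *hanburat
  hanburat → henburet   [vowel merger]
  henburet → hinburit   [vowel merger]
  hinburit → inburit   [h-loss]
  inburit → inborit   [pre-rhotic lowering]
  inborit (rule 5 does not apply)
  giving Vesimic inborit.
Among the options, 'inborit' alone shows every Vesimic change applied in order.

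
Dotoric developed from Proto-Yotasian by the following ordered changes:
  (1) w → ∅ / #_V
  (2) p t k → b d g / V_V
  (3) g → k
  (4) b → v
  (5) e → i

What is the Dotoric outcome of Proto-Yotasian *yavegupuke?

Dotoric: *yavegupuke > yavegubuge > yavekubuke > yavekuvuke > yavikuvuki  (by intervocalic voicing, unconditioned shift, unconditioned shift, vowel merger)

yavikuvuki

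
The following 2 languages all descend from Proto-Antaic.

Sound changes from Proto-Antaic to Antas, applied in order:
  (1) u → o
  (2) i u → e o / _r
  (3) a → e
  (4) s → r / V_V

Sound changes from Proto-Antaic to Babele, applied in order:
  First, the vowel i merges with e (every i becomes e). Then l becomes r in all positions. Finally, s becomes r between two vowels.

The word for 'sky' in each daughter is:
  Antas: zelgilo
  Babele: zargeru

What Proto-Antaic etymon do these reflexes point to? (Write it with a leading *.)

*zalgilu

Position 6: Antas has l, Babele has r. Antas preserves l here (none of its changes turn any other segment into l), so the proto-segment is *l.
Position 2: Antas has e, Babele has a. Babele preserves a here (none of its changes turn any other segment into a), so the proto-segment is *a.
This points to *zalgilu. Verify forward in each daughter:
Antas: *zalgilu > zalgilo > zelgilo  (by vowel merger, vowel merger)
Babele: start from *zalgilu.
  rule 1 (vowel merger): zalgilu → zalgelu
  rule 2 (unconditioned shift): zalgelu → zargeru
  rule 3: no change — zargeru
  ⇒ Babele zargeru
Only *zalgilu yields all of Antas zelgilo, Babele zargeru.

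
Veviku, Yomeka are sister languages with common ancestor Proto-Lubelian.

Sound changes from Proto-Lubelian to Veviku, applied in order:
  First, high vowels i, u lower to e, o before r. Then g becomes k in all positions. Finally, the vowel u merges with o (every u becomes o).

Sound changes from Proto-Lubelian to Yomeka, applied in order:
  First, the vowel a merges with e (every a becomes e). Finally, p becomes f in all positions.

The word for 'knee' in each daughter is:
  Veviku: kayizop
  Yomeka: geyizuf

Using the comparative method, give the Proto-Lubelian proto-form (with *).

*gayizup

Position 7: Veviku has p, Yomeka has f. Veviku preserves p here (none of its changes turn any other segment into p), so the proto-segment is *p.
Position 1: Veviku has k, Yomeka has g. Yomeka preserves g here (none of its changes turn any other segment into g), so the proto-segment is *g.
Verify the candidate proto-form against each daughter:
Veviku: start from *gayizup.
  rule 1: no change — gayizup
  rule 2 (unconditioned shift): gayizup → kayizup
  rule 3 (vowel merger): kayizup → kayizop
  ⇒ Veviku kayizop
Yomeka: start from *gayizup.
  rule 1 (vowel merger): gayizup → geyizup
  rule 2 (unconditioned shift): geyizup → geyizuf
  ⇒ Yomeka geyizuf
No other proto-form is consistent with every reflex, so the reconstruction is *gayizup.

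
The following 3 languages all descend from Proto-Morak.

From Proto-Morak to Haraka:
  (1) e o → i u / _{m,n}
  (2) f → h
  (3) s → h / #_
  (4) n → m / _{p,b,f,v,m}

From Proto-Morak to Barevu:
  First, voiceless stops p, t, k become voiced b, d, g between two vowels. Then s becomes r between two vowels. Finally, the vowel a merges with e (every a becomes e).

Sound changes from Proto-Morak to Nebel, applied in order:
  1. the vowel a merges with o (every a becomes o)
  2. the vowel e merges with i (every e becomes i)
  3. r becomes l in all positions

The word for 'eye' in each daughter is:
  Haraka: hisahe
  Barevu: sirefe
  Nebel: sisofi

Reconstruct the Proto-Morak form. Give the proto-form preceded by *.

Position 6: Haraka has e, Barevu has e, Nebel has i. Haraka preserves e here (none of its changes turn any other segment into e), so the proto-segment is *e.
Position 3: Haraka has s, Barevu has r, Nebel has s. Haraka preserves s here (none of its changes turn any other segment into s), so the proto-segment is *s.
Verify the candidate proto-form against each daughter:
Haraka: *sisafe > sisahe > hisahe  (by unconditioned shift, debuccalisation)
Barevu: start from *sisafe.
  rule 1: no change — sisafe
  rule 2 (rhotacism): sisafe → sirafe
  rule 3 (vowel merger): sirafe → sirefe
  ⇒ Barevu sirefe
Nebel: *sisafe
  sisafe → sisofe   [vowel merger]
  sisofe → sisofi   [vowel merger]
  sisofi (rule 3 does not apply)
  giving Nebel sisofi.
No other proto-form is consistent with every reflex, so the reconstruction is *sisafe.

*sisafe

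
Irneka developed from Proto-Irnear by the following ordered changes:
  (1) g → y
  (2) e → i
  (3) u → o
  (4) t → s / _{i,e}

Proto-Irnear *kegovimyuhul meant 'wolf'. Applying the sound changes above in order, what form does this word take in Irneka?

kiyovimyohol

Irneka: *kegovimyuhul > keyovimyuhul > kiyovimyuhul > kiyovimyohol  (by unconditioned shift, vowel merger, vowel merger)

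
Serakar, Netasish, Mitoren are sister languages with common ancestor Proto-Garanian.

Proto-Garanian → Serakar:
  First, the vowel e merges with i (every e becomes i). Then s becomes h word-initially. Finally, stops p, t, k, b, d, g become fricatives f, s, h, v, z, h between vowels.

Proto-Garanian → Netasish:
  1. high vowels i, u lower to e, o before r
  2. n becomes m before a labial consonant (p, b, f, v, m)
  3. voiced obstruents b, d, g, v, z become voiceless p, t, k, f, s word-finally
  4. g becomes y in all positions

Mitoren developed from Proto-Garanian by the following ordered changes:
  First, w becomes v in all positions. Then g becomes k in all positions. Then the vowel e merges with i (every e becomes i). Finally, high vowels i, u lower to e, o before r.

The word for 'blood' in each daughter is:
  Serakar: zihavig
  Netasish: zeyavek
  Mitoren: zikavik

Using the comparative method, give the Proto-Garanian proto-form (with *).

*zegaveg

Position 7: Serakar has g, Netasish has k, Mitoren has k. Serakar preserves g here (none of its changes turn any other segment into g), so the proto-segment is *g.
Position 2: Serakar has i, Netasish has e, Mitoren has i. Taking the neighbouring segments as reconstructed: Serakar i could go back to *e or *i; Netasish e can only go back to *e; Mitoren i could go back to *e or *i — the one source consistent with every daughter is *e.
Position 3: Serakar has h, Netasish has y, Mitoren has k. Taking the neighbouring segments as reconstructed: Serakar h could go back to *k or *g or *h; Netasish y could go back to *g or *y; Mitoren k could go back to *k or *g — the one source consistent with every daughter is *g.
Continuing position by position gives *zegaveg; check it forward:
Serakar: *zegaveg
  zegaveg → zigavig   [vowel merger]
  zigavig (rule 2 does not apply)
  zigavig → zihavig   [intervocalic lenition]
  giving Serakar zihavig.
Netasish: *zegaveg > zegavek > zeyavek  (by final devoicing, unconditioned shift)
Mitoren: start from *zegaveg.
  rule 1: no change — zegaveg
  rule 2 (unconditioned shift): zegaveg → zekavek
  rule 3 (vowel merger): zekavek → zikavik
  rule 4: no change — zikavik
  ⇒ Mitoren zikavik
No other proto-form is consistent with every reflex, so the reconstruction is *zegaveg.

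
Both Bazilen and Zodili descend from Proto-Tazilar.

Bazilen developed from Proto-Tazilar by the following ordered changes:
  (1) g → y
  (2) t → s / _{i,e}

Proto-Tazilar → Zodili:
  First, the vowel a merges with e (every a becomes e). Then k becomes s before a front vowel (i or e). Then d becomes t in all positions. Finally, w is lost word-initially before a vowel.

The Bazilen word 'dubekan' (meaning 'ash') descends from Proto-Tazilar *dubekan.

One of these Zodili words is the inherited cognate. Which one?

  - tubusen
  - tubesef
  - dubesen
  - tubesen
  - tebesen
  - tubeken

tubesen

Zodili: *dubekan > dubeken > dubesen > tubesen  (by vowel merger, palatalisation, unconditioned shift)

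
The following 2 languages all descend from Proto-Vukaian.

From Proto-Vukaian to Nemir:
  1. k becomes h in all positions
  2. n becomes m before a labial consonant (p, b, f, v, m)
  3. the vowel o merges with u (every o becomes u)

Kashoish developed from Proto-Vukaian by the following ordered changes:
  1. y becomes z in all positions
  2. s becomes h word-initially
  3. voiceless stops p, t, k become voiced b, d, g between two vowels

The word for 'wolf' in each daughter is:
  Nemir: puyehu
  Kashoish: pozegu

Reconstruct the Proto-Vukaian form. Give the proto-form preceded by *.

*poyeku

Position 3: Nemir has y, Kashoish has z. Nemir preserves y here (none of its changes turn any other segment into y), so the proto-segment is *y.
Position 2: Nemir has u, Kashoish has o. Kashoish preserves o here (none of its changes turn any other segment into o), so the proto-segment is *o.
Position 5: Nemir has h, Kashoish has g. Taking the neighbouring segments as reconstructed: Nemir h could go back to *k or *h; Kashoish g could go back to *k or *g — the one source consistent with every daughter is *k.
Verify the candidate proto-form against each daughter:
Nemir: *poyeku
  poyeku → poyehu   [unconditioned shift]
  poyehu (rule 2 does not apply)
  poyehu → puyehu   [vowel merger]
  giving Nemir puyehu.
Kashoish: *poyeku > pozeku > pozegu  (by unconditioned shift, intervocalic voicing)
Only *poyeku yields all of Nemir puyehu, Kashoish pozegu.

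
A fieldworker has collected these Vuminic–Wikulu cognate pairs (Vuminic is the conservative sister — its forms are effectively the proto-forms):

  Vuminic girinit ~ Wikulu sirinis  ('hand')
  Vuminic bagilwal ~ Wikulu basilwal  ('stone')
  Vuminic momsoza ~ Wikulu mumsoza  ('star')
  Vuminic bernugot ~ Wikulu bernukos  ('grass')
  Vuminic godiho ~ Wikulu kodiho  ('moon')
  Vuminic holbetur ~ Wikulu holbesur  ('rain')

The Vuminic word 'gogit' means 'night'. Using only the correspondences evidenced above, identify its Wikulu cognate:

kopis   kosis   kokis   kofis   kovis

godiho ~ kodiho — Vuminic g corresponds to Wikulu k word-initially before a back vowel.
bagilwal ~ basilwal — Vuminic g corresponds to Wikulu s between vowels (before a front vowel).
girinit ~ sirinis, bernugot ~ bernukos — Vuminic t corresponds to Wikulu s word-finally.
Applying these to Vuminic 'gogit':
  gogit → kogit   (g→k word-initially before a back vowel)
  kogit → kosit   (g→s between vowels (before a front vowel))
  kosit → kosis   (t→s word-finally)
So the Wikulu cognate is 'kosis'.

kosis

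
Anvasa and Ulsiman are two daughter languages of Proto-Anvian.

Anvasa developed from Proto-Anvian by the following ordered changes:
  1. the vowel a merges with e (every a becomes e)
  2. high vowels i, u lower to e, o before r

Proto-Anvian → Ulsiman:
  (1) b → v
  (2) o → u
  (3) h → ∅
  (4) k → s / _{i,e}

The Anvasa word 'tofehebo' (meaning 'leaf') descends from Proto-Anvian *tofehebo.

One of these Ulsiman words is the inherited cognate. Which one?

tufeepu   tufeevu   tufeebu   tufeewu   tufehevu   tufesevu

tufeevu

Ulsiman: start from *tofehebo.
  rule 1 (unconditioned shift): tofehebo → tofehevo
  rule 2 (vowel merger): tofehevo → tufehevu
  rule 3 (h-loss): tufehevu → tufeevu
  rule 4: no change — tufeevu
  ⇒ Ulsiman tufeevu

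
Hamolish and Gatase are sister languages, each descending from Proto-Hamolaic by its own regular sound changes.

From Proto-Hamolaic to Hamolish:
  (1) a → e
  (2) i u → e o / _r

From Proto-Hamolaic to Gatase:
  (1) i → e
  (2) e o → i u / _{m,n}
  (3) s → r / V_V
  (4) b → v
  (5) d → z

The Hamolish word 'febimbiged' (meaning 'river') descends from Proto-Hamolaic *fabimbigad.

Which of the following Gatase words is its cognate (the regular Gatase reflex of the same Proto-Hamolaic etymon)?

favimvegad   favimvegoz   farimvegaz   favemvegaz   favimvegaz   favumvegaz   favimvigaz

favimvegaz

Gatase: start from *fabimbigad.
  rule 1 (vowel merger): fabimbigad → fabembegad
  rule 2 (pre-nasal raising): fabembegad → fabimbegad
  rule 3: no change — fabimbegad
  rule 4 (unconditioned shift): fabimbegad → favimvegad
  rule 5 (unconditioned shift): favimvegad → favimvegaz
  ⇒ Gatase favimvegaz
The other candidates each miss or misapply at least one Gatase change.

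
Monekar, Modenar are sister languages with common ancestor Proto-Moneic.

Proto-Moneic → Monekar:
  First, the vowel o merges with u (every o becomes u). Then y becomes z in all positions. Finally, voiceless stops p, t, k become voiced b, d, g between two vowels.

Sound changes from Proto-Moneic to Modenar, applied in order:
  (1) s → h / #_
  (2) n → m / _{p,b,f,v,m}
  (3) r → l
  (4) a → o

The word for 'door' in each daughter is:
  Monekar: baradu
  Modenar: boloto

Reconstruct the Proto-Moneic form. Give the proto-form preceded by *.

Position 3: Monekar has r, Modenar has l. Monekar preserves r here (none of its changes turn any other segment into r), so the proto-segment is *r.
Position 5: Monekar has d, Modenar has t. Modenar preserves t here (none of its changes turn any other segment into t), so the proto-segment is *t.
Continuing position by position gives *barato; check it forward:
Monekar: start from *barato.
  rule 1 (vowel merger): barato → baratu
  rule 2: no change — baratu
  rule 3 (intervocalic voicing): baratu → baradu
  ⇒ Monekar baradu
Modenar: start from *barato.
  rule 1: no change — barato
  rule 2: no change — barato
  rule 3 (unconditioned shift): barato → balato
  rule 4 (vowel merger): balato → boloto
  ⇒ Modenar boloto
*barato is the unique common source.

*barato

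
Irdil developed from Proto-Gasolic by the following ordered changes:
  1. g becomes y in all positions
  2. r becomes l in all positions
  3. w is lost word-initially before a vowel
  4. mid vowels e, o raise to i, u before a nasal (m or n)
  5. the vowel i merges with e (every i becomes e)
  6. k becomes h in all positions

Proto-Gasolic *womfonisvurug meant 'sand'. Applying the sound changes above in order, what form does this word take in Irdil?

umfunesvuluy

Irdil: *womfonisvurug > womfonisvuruy > womfonisvuluy > omfonisvuluy > umfunisvuluy > umfunesvuluy  (by unconditioned shift, unconditioned shift, glide loss, pre-nasal raising, vowel merger)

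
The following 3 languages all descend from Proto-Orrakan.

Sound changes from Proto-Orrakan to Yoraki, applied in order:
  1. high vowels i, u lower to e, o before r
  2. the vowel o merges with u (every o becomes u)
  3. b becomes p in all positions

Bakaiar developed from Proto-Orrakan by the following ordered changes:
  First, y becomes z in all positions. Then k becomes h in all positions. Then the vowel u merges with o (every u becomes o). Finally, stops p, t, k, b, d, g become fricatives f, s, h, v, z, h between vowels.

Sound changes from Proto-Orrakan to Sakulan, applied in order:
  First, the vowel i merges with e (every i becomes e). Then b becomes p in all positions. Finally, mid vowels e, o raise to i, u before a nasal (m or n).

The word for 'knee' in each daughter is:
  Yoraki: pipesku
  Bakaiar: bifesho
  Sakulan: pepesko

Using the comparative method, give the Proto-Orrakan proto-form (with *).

Position 7: Yoraki has u, Bakaiar has o, Sakulan has o. Sakulan preserves o here (none of its changes turn any other segment into o), so the proto-segment is *o.
Position 3: Yoraki has p, Bakaiar has f, Sakulan has p. Taking the neighbouring segments as reconstructed: Yoraki p could go back to *p or *b; Bakaiar f could go back to *p or *f; Sakulan p could go back to *p or *b — the one source consistent with every daughter is *p.
Position 2: Yoraki has i, Bakaiar has i, Sakulan has e. Yoraki preserves i here (none of its changes turn any other segment into i), so the proto-segment is *i.
Verify the candidate proto-form against each daughter:
Yoraki: *bipesko > bipesku > pipesku  (by vowel merger, unconditioned shift)
Bakaiar: *bipesko > bipesho > bifesho  (by unconditioned shift, intervocalic lenition)
Sakulan: *bipesko > bepesko > pepesko  (by vowel merger, unconditioned shift)
Only *bipesko yields all of Yoraki pipesku, Bakaiar bifesho, Sakulan pepesko.

*bipesko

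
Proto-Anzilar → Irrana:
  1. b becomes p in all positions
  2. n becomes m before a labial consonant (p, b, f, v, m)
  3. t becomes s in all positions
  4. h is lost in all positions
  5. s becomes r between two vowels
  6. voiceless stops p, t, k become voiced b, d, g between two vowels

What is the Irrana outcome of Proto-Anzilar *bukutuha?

Irrana: *bukutuha > pukutuha > pukusuha > pukusua > pukurua > pugurua  (by unconditioned shift, unconditioned shift, h-loss, rhotacism, intervocalic voicing)

pugurua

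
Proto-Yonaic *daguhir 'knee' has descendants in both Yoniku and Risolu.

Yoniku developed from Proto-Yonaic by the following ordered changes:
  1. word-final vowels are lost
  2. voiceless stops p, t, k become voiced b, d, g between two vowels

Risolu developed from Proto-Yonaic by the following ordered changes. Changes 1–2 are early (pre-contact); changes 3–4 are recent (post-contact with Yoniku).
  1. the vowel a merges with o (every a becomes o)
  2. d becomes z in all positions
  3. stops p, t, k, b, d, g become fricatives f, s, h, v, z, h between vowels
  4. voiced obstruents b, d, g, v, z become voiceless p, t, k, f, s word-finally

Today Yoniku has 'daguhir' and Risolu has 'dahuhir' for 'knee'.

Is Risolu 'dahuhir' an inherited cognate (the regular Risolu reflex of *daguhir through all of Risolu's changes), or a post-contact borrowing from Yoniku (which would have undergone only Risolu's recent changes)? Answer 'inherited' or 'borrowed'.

If inherited, *daguhir would pass through all of Risolu's changes:
Risolu: *daguhir
  daguhir → doguhir   [vowel merger]
  doguhir → zoguhir   [unconditioned shift]
  zoguhir → zohuhir   [intervocalic lenition]
  zohuhir (rule 4 does not apply)
  giving Risolu zohuhir.
If borrowed from Yoniku 'daguhir' after the early changes, it would undergo only the recent ones:
  rule 3 (intervocalic lenition): daguhir → dahuhir
  rule 4 (final devoicing): no change (dahuhir)
  ⇒ as a loan: dahuhir
Risolu 'dahuhir' matches the loan outcome 'dahuhir', not the inherited 'zohuhir' — it skipped the early Risolu changes, so it was borrowed from Yoniku.

borrowed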